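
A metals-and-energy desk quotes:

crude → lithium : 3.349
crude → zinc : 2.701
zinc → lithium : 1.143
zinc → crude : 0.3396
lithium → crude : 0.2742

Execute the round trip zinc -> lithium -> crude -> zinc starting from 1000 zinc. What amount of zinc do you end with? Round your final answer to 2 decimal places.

1000 zinc × 1.143 = 1143 lithium
1143 lithium × 0.2742 = 313.4106 crude
313.4106 crude × 2.701 = 846.5220306 zinc

846.52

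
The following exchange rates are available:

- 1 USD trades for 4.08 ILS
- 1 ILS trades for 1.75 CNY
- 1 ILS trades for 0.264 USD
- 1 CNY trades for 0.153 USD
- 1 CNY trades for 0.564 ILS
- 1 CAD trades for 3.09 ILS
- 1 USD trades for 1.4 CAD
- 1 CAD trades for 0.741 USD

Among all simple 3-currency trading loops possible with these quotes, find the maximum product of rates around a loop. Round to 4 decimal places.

1.1421

CAD→ILS→USD→CAD: 3.09 × 0.264 × 1.4 = 1.14206
CNY→USD→ILS→CNY: 0.153 × 4.08 × 1.75 = 1.09242
Maximum is CAD→ILS→USD→CAD at 1.1421; arbitrage exists.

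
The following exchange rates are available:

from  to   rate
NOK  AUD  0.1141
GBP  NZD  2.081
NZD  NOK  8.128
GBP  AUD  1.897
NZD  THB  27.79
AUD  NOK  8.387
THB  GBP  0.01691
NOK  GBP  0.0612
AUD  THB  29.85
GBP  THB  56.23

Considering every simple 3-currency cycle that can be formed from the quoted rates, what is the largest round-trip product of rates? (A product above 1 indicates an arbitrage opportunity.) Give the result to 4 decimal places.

1.0352

NZD→NOK→GBP→NZD: 8.128 × 0.0612 × 2.081 = 1.03516
NZD→THB→GBP→NZD: 27.79 × 0.01691 × 2.081 = 0.97792
AUD→NOK→GBP→AUD: 8.387 × 0.0612 × 1.897 = 0.97370
AUD→THB→GBP→AUD: 29.85 × 0.01691 × 1.897 = 0.95754
Maximum is NZD→NOK→GBP→NZD at 1.0352; arbitrage exists.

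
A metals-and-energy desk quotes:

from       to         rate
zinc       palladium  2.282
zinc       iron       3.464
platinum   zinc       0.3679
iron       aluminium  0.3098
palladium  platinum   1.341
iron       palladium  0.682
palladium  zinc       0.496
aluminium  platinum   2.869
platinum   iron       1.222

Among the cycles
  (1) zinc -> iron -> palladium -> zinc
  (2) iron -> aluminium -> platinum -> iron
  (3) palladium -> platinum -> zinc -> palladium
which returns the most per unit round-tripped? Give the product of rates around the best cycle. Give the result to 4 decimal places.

1.1718

(1) 3.464 × 0.682 × 0.496 = 1.17177
(2) 0.3098 × 2.869 × 1.222 = 1.08613
(3) 1.341 × 0.3679 × 2.282 = 1.12583
Highest is cycle (1) at 1.1718 (>1, arbitrage).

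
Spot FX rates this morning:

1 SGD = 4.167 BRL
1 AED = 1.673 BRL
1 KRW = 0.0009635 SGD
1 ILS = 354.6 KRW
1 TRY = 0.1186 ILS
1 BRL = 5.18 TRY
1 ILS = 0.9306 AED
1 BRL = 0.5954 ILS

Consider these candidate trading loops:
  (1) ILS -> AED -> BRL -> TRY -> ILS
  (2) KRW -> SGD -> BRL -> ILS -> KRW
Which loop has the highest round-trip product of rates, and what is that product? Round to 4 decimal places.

(1) 0.9306 × 1.673 × 5.18 × 0.1186 = 0.95647
(2) 0.0009635 × 4.167 × 0.5954 × 354.6 = 0.84766
Highest is cycle (1) at 0.9565 (≤1, no arbitrage).

0.9565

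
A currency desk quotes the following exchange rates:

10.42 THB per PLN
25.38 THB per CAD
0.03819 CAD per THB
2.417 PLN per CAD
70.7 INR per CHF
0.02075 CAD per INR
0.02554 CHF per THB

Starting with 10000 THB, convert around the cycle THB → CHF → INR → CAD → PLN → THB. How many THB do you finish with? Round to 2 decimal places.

9436.32

10000 THB × 0.02554 = 255.4 CHF
255.4 CHF × 70.7 = 18056.78 INR
18056.78 INR × 0.02075 = 374.678185 CAD
374.678185 CAD × 2.417 = 905.597173145 PLN
905.597173145 PLN × 10.42 = 9436.3225441709 THB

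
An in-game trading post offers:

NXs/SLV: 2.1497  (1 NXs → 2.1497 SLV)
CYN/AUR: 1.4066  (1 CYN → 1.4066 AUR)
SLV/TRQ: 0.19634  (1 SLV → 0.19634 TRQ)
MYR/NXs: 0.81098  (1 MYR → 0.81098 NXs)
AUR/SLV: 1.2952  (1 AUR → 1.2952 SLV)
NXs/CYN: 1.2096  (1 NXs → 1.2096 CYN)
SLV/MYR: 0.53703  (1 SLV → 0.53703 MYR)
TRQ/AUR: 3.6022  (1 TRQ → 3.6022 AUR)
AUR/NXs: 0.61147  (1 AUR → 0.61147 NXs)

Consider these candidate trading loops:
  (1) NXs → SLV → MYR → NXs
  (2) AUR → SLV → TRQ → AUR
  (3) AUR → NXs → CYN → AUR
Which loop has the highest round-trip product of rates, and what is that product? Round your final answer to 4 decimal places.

1.0404

(1) 2.1497 × 0.53703 × 0.81098 = 0.93624
(2) 1.2952 × 0.19634 × 3.6022 = 0.91604
(3) 0.61147 × 1.2096 × 1.4066 = 1.04037
Highest is cycle (3) at 1.0404 (>1, arbitrage).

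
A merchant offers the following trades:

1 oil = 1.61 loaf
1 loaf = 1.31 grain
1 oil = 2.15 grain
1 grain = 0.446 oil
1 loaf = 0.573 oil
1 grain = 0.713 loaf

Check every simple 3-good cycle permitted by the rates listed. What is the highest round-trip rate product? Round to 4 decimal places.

loaf→grain→oil→loaf: 1.31 × 0.446 × 1.61 = 0.94066
loaf→oil→grain→loaf: 0.573 × 2.15 × 0.713 = 0.87838
Maximum is loaf→grain→oil→loaf at 0.9407; no arbitrage — every cycle loses value.

0.9407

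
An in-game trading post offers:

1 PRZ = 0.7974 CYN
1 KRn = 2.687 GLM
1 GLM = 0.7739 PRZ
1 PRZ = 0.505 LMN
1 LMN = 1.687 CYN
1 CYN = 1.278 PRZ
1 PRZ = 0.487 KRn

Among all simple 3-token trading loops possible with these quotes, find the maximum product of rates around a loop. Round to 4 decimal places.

1.0888

LMN→CYN→PRZ→LMN: 1.687 × 1.278 × 0.505 = 1.08877
KRn→GLM→PRZ→KRn: 2.687 × 0.7739 × 0.487 = 1.01270
Maximum is LMN→CYN→PRZ→LMN at 1.0888; arbitrage exists.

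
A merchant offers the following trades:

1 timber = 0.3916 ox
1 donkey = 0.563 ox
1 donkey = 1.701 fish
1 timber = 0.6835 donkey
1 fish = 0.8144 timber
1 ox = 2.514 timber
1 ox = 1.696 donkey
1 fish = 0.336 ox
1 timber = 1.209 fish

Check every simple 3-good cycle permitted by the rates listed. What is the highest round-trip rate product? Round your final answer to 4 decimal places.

timber→fish→ox→timber: 1.209 × 0.336 × 2.514 = 1.02125
donkey→fish→ox→donkey: 1.701 × 0.336 × 1.696 = 0.96933
timber→donkey→ox→timber: 0.6835 × 0.563 × 2.514 = 0.96741
timber→donkey→fish→timber: 0.6835 × 1.701 × 0.8144 = 0.94685
Maximum is timber→fish→ox→timber at 1.0212; arbitrage exists.

1.0212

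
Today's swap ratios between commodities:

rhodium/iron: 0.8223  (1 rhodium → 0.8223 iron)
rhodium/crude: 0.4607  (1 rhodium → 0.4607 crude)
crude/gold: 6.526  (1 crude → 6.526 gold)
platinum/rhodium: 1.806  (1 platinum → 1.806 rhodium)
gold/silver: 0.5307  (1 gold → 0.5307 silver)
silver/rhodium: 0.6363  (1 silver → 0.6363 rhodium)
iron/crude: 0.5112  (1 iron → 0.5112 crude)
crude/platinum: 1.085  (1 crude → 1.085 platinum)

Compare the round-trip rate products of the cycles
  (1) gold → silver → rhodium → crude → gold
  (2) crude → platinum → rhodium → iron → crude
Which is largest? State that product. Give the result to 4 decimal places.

1.0153

(1) 0.5307 × 0.6363 × 0.4607 × 6.526 = 1.01526
(2) 1.085 × 1.806 × 0.8223 × 0.5112 = 0.82370
Highest is cycle (1) at 1.0153 (>1, arbitrage).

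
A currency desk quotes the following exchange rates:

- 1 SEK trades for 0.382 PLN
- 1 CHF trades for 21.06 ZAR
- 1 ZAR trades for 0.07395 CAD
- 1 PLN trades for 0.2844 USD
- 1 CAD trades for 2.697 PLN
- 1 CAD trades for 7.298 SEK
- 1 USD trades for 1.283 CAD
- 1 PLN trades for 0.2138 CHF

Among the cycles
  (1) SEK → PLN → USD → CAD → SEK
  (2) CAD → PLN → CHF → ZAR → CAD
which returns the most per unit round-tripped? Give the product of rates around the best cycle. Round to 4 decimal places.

(1) 0.382 × 0.2844 × 1.283 × 7.298 = 1.01724
(2) 2.697 × 0.2138 × 21.06 × 0.07395 = 0.89802
Highest is cycle (1) at 1.0172 (>1, arbitrage).

1.0172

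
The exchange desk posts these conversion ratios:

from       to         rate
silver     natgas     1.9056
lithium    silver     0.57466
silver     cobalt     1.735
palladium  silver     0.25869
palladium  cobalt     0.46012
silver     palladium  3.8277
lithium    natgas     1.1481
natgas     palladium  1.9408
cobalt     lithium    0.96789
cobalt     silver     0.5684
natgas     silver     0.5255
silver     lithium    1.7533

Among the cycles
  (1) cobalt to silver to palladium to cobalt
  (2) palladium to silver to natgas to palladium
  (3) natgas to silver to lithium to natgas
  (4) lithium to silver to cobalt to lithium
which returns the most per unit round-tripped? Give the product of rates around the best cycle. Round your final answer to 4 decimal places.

(1) 0.5684 × 3.8277 × 0.46012 = 1.00107
(2) 0.25869 × 1.9056 × 1.9408 = 0.95674
(3) 0.5255 × 1.7533 × 1.1481 = 1.05781
(4) 0.57466 × 1.735 × 0.96789 = 0.96502
Highest is cycle (3) at 1.0578 (>1, arbitrage).

1.0578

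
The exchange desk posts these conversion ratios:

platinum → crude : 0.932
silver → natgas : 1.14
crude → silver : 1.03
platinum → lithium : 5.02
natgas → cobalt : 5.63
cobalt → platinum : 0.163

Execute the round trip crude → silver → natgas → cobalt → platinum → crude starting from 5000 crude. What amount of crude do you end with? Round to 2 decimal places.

5000 crude × 1.03 = 5150 silver
5150 silver × 1.14 = 5871 natgas
5871 natgas × 5.63 = 33053.73 cobalt
33053.73 cobalt × 0.163 = 5387.75799 platinum
5387.75799 platinum × 0.932 = 5021.39044668 crude

5021.39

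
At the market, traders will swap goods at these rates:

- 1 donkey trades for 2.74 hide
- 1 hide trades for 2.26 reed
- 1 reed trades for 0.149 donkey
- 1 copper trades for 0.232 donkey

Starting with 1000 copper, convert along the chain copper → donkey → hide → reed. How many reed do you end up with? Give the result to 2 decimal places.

1000 copper × 0.232 = 232 donkey
232 donkey × 2.74 = 635.68 hide
635.68 hide × 2.26 = 1436.6368 reed

1436.64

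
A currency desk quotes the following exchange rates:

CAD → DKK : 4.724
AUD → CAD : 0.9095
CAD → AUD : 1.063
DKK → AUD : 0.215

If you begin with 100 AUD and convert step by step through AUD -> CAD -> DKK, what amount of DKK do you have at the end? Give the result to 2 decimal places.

429.65

100 AUD × 0.9095 = 90.95 CAD
90.95 CAD × 4.724 = 429.6478 DKK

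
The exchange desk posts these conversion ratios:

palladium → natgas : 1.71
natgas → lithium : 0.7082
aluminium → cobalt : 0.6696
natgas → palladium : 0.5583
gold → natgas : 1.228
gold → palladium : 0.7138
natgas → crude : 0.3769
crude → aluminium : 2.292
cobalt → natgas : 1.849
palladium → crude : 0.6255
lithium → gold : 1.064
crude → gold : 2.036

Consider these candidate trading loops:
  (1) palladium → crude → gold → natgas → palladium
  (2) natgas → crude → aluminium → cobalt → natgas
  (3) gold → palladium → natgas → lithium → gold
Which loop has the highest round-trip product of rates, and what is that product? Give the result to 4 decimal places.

(1) 0.6255 × 2.036 × 1.228 × 0.5583 = 0.87311
(2) 0.3769 × 2.292 × 0.6696 × 1.849 = 1.06953
(3) 0.7138 × 1.71 × 0.7082 × 1.064 = 0.91975
Highest is cycle (2) at 1.0695 (>1, arbitrage).

1.0695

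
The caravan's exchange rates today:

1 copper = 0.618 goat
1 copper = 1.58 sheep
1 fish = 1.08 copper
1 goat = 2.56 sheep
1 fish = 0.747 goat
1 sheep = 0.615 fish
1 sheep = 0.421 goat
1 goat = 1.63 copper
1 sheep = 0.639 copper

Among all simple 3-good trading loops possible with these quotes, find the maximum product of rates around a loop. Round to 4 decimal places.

1.1761

fish→goat→sheep→fish: 0.747 × 2.56 × 0.615 = 1.17608
copper→sheep→goat→copper: 1.58 × 0.421 × 1.63 = 1.08424
copper→sheep→fish→copper: 1.58 × 0.615 × 1.08 = 1.04944
copper→goat→sheep→copper: 0.618 × 2.56 × 0.639 = 1.01095
Maximum is fish→goat→sheep→fish at 1.1761; arbitrage exists.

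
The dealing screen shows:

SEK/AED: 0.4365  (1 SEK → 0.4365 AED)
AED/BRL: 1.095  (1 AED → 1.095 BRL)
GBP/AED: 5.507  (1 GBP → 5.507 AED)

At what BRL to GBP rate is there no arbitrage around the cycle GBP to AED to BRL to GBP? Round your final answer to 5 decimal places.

Known legs of the cycle: 5.507 × 1.095 = 6.030165
For no arbitrage the full-cycle product must be 1, so the missing rate is 1 / 6.030165 ≈ 0.1658329.

0.16583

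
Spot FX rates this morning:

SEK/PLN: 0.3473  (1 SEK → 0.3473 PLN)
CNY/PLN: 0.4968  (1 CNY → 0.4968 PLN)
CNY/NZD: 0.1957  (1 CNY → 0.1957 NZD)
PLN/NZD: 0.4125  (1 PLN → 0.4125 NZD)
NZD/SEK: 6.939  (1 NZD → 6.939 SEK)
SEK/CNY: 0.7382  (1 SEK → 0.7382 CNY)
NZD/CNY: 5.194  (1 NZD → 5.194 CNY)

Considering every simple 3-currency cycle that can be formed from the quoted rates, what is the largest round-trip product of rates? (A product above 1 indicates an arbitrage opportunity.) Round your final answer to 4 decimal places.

1.0644

CNY→PLN→NZD→CNY: 0.4968 × 0.4125 × 5.194 = 1.06441
CNY→NZD→SEK→CNY: 0.1957 × 6.939 × 0.7382 = 1.00245
SEK→PLN→NZD→SEK: 0.3473 × 0.4125 × 6.939 = 0.99409
Maximum is CNY→PLN→NZD→CNY at 1.0644; arbitrage exists.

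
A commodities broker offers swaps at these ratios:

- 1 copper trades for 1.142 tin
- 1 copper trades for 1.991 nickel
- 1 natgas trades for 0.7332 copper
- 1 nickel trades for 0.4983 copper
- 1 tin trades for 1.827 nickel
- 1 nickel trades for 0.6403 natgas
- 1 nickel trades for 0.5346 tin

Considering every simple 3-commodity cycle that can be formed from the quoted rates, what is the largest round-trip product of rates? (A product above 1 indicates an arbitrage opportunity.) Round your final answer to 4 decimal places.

tin→nickel→copper→tin: 1.827 × 0.4983 × 1.142 = 1.03967
copper→nickel→natgas→copper: 1.991 × 0.6403 × 0.7332 = 0.93471
Maximum is tin→nickel→copper→tin at 1.0397; arbitrage exists.

1.0397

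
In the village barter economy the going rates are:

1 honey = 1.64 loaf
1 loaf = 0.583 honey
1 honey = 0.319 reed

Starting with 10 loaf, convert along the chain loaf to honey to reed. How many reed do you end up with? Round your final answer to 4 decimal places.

1.8598

10 loaf × 0.583 = 5.83 honey
5.83 honey × 0.319 = 1.85977 reed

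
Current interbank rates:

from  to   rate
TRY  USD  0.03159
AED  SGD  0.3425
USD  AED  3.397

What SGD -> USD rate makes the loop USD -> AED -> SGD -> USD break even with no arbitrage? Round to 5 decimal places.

0.85950

Known legs of the cycle: 3.397 × 0.3425 = 1.1634725
For no arbitrage the full-cycle product must be 1, so the missing rate is 1 / 1.1634725 ≈ 0.8594960.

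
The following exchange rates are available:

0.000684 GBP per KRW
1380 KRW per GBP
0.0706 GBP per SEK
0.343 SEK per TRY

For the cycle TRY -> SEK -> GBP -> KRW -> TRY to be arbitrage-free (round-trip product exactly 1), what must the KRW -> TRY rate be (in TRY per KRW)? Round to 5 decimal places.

Known legs of the cycle: 0.343 × 0.0706 × 1380 = 33.417804
For no arbitrage the full-cycle product must be 1, so the missing rate is 1 / 33.417804 ≈ 0.0299242.

0.02992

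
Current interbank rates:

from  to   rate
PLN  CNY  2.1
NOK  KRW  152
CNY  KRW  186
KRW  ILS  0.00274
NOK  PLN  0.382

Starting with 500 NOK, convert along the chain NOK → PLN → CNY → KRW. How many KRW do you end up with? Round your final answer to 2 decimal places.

74604.60

500 NOK × 0.382 = 191 PLN
191 PLN × 2.1 = 401.1 CNY
401.1 CNY × 186 = 74604.6 KRW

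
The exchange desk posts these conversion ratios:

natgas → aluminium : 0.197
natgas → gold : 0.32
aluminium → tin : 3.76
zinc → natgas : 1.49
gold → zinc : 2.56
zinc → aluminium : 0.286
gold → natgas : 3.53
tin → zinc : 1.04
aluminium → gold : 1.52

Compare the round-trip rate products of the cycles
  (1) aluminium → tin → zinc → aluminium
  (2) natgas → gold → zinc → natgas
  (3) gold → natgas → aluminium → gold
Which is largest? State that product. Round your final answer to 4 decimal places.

(1) 3.76 × 1.04 × 0.286 = 1.11837
(2) 0.32 × 2.56 × 1.49 = 1.22061
(3) 3.53 × 0.197 × 1.52 = 1.05702
Highest is cycle (2) at 1.2206 (>1, arbitrage).

1.2206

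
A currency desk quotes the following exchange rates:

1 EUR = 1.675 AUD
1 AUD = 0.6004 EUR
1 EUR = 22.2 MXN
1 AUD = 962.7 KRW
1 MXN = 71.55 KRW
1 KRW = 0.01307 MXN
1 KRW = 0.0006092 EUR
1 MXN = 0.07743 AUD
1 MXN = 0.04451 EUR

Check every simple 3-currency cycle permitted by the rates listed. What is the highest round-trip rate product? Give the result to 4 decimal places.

AUD→EUR→MXN→AUD: 0.6004 × 22.2 × 0.07743 = 1.03206
AUD→KRW→EUR→AUD: 962.7 × 0.0006092 × 1.675 = 0.98235
AUD→KRW→MXN→AUD: 962.7 × 0.01307 × 0.07743 = 0.97426
KRW→EUR→MXN→KRW: 0.0006092 × 22.2 × 71.55 = 0.96766
Maximum is AUD→EUR→MXN→AUD at 1.0321; arbitrage exists.

1.0321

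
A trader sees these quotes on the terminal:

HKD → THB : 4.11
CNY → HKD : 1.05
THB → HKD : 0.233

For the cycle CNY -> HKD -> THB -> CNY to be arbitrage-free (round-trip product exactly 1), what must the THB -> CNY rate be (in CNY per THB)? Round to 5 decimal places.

0.23172

Known legs of the cycle: 1.05 × 4.11 = 4.3155
For no arbitrage the full-cycle product must be 1, so the missing rate is 1 / 4.3155 ≈ 0.2317229.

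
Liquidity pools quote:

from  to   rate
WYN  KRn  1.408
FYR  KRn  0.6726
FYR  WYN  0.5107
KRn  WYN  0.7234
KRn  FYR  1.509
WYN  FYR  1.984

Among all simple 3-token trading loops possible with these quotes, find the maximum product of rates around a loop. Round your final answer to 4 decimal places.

1.0851

WYN→KRn→FYR→WYN: 1.408 × 1.509 × 0.5107 = 1.08507
WYN→FYR→KRn→WYN: 1.984 × 0.6726 × 0.7234 = 0.96533
Maximum is WYN→KRn→FYR→WYN at 1.0851; arbitrage exists.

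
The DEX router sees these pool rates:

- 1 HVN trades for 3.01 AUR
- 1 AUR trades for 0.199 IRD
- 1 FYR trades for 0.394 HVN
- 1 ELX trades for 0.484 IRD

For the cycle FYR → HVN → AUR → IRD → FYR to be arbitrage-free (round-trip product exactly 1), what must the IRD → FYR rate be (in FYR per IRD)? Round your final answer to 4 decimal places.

Known legs of the cycle: 0.394 × 3.01 × 0.199 = 0.23600206
For no arbitrage the full-cycle product must be 1, so the missing rate is 1 / 0.23600206 ≈ 4.237251.

4.2373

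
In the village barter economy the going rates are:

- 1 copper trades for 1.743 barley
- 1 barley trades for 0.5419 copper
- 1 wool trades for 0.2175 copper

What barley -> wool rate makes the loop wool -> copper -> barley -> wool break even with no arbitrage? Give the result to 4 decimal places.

2.6378

Known legs of the cycle: 0.2175 × 1.743 = 0.3791025
For no arbitrage the full-cycle product must be 1, so the missing rate is 1 / 0.3791025 ≈ 2.637809.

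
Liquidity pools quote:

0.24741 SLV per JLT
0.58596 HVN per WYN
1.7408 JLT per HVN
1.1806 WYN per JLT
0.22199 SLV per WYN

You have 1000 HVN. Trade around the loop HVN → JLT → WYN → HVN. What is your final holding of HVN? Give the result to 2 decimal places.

1204.26

1000 HVN × 1.7408 = 1740.8 JLT
1740.8 JLT × 1.1806 = 2055.18848 WYN
2055.18848 WYN × 0.58596 = 1204.2582417408 HVN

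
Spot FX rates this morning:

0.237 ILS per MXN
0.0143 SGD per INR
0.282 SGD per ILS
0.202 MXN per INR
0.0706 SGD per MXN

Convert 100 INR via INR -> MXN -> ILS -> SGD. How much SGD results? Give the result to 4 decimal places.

100 INR × 0.202 = 20.2 MXN
20.2 MXN × 0.237 = 4.7874 ILS
4.7874 ILS × 0.282 = 1.3500468 SGD

1.3500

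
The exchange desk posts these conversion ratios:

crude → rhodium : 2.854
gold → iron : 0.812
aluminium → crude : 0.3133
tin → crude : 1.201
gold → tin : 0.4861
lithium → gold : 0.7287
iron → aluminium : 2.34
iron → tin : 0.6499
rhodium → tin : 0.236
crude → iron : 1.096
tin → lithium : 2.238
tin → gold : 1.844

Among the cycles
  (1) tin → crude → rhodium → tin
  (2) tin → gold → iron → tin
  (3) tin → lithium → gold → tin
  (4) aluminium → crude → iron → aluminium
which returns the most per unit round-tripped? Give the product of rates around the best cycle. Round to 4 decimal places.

0.9731

(1) 1.201 × 2.854 × 0.236 = 0.80893
(2) 1.844 × 0.812 × 0.6499 = 0.97311
(3) 2.238 × 0.7287 × 0.4861 = 0.79275
(4) 0.3133 × 1.096 × 2.34 = 0.80350
Highest is cycle (2) at 0.9731 (≤1, no arbitrage).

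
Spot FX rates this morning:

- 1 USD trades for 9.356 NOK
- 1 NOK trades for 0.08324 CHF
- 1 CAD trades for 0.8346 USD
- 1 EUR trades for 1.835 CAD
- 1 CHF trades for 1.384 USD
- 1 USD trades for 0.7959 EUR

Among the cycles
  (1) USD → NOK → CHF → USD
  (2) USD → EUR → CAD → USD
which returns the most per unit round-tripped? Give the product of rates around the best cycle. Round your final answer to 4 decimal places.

1.2189

(1) 9.356 × 0.08324 × 1.384 = 1.07785
(2) 0.7959 × 1.835 × 0.8346 = 1.21891
Highest is cycle (2) at 1.2189 (>1, arbitrage).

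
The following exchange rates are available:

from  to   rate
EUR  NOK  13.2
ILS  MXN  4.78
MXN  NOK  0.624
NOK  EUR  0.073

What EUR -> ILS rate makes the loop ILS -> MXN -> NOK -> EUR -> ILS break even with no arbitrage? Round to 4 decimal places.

4.5927

Known legs of the cycle: 4.78 × 0.624 × 0.073 = 0.21773856
For no arbitrage the full-cycle product must be 1, so the missing rate is 1 / 0.21773856 ≈ 4.592664.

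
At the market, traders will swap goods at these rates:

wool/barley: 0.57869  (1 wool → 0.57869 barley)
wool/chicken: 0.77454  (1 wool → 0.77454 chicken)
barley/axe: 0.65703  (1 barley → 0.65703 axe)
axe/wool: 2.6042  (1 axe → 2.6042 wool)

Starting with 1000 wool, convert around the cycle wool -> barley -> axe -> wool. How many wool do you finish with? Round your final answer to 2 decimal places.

1000 wool × 0.57869 = 578.69 barley
578.69 barley × 0.65703 = 380.2166907 axe
380.2166907 axe × 2.6042 = 990.16030592094 wool

990.16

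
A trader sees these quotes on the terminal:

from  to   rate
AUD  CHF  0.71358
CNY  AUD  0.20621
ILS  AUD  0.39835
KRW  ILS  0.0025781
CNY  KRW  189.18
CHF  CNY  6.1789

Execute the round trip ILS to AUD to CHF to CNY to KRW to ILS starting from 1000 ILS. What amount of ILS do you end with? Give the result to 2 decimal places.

1000 ILS × 0.39835 = 398.35 AUD
398.35 AUD × 0.71358 = 284.254593 CHF
284.254593 CHF × 6.1789 = 1756.3807046877 CNY
1756.3807046877 CNY × 189.18 = 332272.101712819086 KRW
332272.101712819086 KRW × 0.0025781 = 856.6307054258188856166 ILS

856.63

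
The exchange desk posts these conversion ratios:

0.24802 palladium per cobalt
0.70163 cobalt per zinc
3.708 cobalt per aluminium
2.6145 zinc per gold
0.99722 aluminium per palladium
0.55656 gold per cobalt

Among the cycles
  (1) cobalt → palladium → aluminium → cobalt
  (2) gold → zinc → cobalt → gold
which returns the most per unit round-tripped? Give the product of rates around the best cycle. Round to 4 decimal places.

(1) 0.24802 × 0.99722 × 3.708 = 0.91710
(2) 2.6145 × 0.70163 × 0.55656 = 1.02096
Highest is cycle (2) at 1.0210 (>1, arbitrage).

1.0210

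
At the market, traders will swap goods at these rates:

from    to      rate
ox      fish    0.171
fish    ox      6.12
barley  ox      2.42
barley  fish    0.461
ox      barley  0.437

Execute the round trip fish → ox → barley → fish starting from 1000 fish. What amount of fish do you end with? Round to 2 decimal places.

1232.92

1000 fish × 6.12 = 6120 ox
6120 ox × 0.437 = 2674.44 barley
2674.44 barley × 0.461 = 1232.91684 fish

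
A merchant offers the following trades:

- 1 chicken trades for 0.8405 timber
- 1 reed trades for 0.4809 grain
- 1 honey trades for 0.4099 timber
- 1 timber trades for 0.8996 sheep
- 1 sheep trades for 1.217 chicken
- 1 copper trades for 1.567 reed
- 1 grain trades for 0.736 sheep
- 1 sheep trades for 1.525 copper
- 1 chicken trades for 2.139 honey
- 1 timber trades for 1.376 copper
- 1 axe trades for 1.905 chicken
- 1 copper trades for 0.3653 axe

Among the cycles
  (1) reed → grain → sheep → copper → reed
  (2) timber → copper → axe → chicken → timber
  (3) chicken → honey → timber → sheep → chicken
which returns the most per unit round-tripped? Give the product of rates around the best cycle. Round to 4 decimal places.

0.9599

(1) 0.4809 × 0.736 × 1.525 × 1.567 = 0.84581
(2) 1.376 × 0.3653 × 1.905 × 0.8405 = 0.80482
(3) 2.139 × 0.4099 × 0.8996 × 1.217 = 0.95991
Highest is cycle (3) at 0.9599 (≤1, no arbitrage).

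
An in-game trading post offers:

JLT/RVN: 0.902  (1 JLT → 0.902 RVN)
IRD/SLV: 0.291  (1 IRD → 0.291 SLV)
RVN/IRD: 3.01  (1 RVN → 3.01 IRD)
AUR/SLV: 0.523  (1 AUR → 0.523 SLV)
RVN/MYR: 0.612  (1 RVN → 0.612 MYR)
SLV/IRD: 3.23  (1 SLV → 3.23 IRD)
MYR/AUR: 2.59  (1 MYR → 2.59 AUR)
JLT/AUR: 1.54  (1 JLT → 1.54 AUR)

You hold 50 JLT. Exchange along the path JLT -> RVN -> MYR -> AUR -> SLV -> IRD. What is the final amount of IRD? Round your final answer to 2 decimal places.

50 JLT × 0.902 = 45.1 RVN
45.1 RVN × 0.612 = 27.6012 MYR
27.6012 MYR × 2.59 = 71.487108 AUR
71.487108 AUR × 0.523 = 37.387757484 SLV
37.387757484 SLV × 3.23 = 120.76245667332 IRD

120.76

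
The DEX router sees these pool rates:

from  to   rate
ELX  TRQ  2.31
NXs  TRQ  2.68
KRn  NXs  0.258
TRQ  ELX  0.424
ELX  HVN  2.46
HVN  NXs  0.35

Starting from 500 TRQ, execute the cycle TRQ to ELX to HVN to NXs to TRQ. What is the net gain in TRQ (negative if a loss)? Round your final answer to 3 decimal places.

-10.814

500 TRQ × 0.424 = 212 ELX
212 ELX × 2.46 = 521.52 HVN
521.52 HVN × 0.35 = 182.532 NXs
182.532 NXs × 2.68 = 489.18576 TRQ
Net change: 489.18576 − 500 = -10.81424 TRQ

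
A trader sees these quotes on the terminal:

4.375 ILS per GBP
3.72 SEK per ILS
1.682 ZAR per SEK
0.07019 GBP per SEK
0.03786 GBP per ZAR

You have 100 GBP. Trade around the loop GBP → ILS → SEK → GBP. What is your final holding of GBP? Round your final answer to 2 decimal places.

114.23

100 GBP × 4.375 = 437.5 ILS
437.5 ILS × 3.72 = 1627.5 SEK
1627.5 SEK × 0.07019 = 114.234225 GBP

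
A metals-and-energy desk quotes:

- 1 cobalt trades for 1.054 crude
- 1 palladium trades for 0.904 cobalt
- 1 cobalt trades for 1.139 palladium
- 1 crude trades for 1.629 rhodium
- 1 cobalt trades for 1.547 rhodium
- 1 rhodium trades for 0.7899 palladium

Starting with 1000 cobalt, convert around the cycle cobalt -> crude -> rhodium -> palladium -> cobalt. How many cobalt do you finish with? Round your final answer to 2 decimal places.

1226.03

1000 cobalt × 1.054 = 1054 crude
1054 crude × 1.629 = 1716.966 rhodium
1716.966 rhodium × 0.7899 = 1356.2314434 palladium
1356.2314434 palladium × 0.904 = 1226.0332248336 cobalt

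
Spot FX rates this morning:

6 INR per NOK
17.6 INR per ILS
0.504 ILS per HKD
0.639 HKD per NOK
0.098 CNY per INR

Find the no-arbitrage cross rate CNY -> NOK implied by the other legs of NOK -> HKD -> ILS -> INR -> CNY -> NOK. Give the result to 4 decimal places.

Known legs of the cycle: 0.639 × 0.504 × 17.6 × 0.098 = 0.5554821888
For no arbitrage the full-cycle product must be 1, so the missing rate is 1 / 0.5554821888 ≈ 1.800238.

1.8002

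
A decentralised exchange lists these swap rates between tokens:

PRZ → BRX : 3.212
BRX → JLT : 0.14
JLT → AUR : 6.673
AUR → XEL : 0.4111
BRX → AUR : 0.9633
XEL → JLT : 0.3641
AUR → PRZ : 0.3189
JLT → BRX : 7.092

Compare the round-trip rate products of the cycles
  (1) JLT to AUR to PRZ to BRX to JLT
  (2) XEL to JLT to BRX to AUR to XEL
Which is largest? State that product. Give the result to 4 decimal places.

(1) 6.673 × 0.3189 × 3.212 × 0.14 = 0.95693
(2) 0.3641 × 7.092 × 0.9633 × 0.4111 = 1.02258
Highest is cycle (2) at 1.0226 (>1, arbitrage).

1.0226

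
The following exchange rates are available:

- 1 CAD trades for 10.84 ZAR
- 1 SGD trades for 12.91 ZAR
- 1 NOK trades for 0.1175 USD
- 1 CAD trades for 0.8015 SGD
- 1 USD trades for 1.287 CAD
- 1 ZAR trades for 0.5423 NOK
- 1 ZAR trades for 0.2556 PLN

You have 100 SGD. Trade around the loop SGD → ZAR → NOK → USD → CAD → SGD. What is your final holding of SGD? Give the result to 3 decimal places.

84.857

100 SGD × 12.91 = 1291 ZAR
1291 ZAR × 0.5423 = 700.1093 NOK
700.1093 NOK × 0.1175 = 82.26284275 USD
82.26284275 USD × 1.287 = 105.87227861925 CAD
105.87227861925 CAD × 0.8015 = 84.856631313328875 SGD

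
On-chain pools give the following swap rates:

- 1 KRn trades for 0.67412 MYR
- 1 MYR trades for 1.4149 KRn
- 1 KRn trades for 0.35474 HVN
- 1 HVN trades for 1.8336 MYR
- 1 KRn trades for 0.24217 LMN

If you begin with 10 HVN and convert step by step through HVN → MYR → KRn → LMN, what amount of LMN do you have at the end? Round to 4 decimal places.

6.2828

10 HVN × 1.8336 = 18.336 MYR
18.336 MYR × 1.4149 = 25.9436064 KRn
25.9436064 KRn × 0.24217 = 6.282763161888 LMN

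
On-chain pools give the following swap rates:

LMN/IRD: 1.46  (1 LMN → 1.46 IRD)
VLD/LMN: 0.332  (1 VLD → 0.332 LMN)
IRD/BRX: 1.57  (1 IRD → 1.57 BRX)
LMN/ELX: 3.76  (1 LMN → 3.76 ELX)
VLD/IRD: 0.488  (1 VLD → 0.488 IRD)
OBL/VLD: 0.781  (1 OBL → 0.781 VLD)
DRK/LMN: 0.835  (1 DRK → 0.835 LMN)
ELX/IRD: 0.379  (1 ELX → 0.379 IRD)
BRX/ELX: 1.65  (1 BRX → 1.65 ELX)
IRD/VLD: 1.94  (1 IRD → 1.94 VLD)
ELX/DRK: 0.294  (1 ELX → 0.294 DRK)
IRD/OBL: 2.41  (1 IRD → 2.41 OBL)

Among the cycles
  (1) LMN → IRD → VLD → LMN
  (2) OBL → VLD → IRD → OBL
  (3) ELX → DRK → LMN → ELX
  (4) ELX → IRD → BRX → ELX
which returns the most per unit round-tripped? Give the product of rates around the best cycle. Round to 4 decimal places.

(1) 1.46 × 1.94 × 0.332 = 0.94036
(2) 0.781 × 0.488 × 2.41 = 0.91852
(3) 0.294 × 0.835 × 3.76 = 0.92304
(4) 0.379 × 1.57 × 1.65 = 0.98180
Highest is cycle (4) at 0.9818 (≤1, no arbitrage).

0.9818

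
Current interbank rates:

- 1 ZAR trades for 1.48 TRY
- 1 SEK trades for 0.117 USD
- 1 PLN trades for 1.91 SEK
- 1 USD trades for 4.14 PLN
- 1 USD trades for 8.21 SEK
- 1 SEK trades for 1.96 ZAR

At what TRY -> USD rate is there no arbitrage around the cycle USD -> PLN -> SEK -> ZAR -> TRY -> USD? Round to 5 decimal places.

0.04360

Known legs of the cycle: 4.14 × 1.91 × 1.96 × 1.48 = 22.93778592
For no arbitrage the full-cycle product must be 1, so the missing rate is 1 / 22.93778592 ≈ 0.0435962.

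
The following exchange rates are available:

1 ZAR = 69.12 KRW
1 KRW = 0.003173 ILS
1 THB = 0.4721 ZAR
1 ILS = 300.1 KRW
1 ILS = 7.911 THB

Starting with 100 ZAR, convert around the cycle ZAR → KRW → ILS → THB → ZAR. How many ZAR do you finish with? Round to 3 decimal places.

81.910

100 ZAR × 69.12 = 6912 KRW
6912 KRW × 0.003173 = 21.931776 ILS
21.931776 ILS × 7.911 = 173.502279936 THB
173.502279936 THB × 0.4721 = 81.9104263577856 ZAR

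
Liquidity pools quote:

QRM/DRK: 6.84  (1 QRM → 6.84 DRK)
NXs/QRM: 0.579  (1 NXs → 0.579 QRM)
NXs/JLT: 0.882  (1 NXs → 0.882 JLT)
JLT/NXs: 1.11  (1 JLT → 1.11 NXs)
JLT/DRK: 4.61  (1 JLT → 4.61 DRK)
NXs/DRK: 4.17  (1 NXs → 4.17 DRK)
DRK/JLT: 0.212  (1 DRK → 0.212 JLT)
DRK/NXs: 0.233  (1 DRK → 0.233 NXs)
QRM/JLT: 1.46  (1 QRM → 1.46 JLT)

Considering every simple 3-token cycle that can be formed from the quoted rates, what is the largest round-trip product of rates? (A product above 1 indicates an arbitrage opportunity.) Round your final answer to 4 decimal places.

0.9813

DRK→JLT→NXs→DRK: 0.212 × 1.11 × 4.17 = 0.98128
DRK→NXs→JLT→DRK: 0.233 × 0.882 × 4.61 = 0.94738
JLT→NXs→QRM→JLT: 1.11 × 0.579 × 1.46 = 0.93833
DRK→NXs→QRM→DRK: 0.233 × 0.579 × 6.84 = 0.92276
Maximum is DRK→JLT→NXs→DRK at 0.9813; no arbitrage — every cycle loses value.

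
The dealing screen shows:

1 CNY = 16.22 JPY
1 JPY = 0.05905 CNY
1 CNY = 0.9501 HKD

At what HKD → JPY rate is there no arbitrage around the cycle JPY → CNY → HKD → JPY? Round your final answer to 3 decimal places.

Known legs of the cycle: 0.05905 × 0.9501 = 0.056103405
For no arbitrage the full-cycle product must be 1, so the missing rate is 1 / 0.056103405 ≈ 17.82423.

17.824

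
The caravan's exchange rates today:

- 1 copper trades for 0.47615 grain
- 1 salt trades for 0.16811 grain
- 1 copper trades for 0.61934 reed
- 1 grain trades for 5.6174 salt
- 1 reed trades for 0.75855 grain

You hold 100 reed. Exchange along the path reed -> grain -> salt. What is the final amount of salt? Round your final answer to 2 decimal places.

426.11

100 reed × 0.75855 = 75.855 grain
75.855 grain × 5.6174 = 426.107877 salt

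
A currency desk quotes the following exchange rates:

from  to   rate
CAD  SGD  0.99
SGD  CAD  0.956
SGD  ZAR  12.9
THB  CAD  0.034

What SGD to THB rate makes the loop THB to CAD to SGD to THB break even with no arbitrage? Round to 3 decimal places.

29.709

Known legs of the cycle: 0.034 × 0.99 = 0.03366
For no arbitrage the full-cycle product must be 1, so the missing rate is 1 / 0.03366 ≈ 29.70885.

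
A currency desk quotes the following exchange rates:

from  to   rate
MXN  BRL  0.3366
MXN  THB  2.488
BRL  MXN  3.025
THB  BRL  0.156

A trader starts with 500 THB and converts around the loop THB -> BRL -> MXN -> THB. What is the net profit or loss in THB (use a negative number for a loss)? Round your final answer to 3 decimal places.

87.044

500 THB × 0.156 = 78 BRL
78 BRL × 3.025 = 235.95 MXN
235.95 MXN × 2.488 = 587.0436 THB
Net change: 587.0436 − 500 = 87.0436 THB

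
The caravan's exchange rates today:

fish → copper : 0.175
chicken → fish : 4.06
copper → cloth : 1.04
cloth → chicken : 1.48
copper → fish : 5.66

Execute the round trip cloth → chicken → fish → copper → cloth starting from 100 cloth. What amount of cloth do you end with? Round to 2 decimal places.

100 cloth × 1.48 = 148 chicken
148 chicken × 4.06 = 600.88 fish
600.88 fish × 0.175 = 105.154 copper
105.154 copper × 1.04 = 109.36016 cloth

109.36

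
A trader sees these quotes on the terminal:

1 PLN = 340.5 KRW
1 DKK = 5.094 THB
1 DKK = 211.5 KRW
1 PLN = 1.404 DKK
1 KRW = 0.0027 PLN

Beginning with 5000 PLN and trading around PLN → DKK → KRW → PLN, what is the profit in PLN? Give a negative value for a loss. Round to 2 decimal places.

5000 PLN × 1.404 = 7020 DKK
7020 DKK × 211.5 = 1484730 KRW
1484730 KRW × 0.0027 = 4008.771 PLN
Net change: 4008.771 − 5000 = -991.229 PLN

-991.23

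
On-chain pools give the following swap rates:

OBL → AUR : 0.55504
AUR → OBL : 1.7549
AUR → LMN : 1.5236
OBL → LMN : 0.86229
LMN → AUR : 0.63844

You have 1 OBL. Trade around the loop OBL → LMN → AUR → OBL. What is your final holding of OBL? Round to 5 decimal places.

0.96611

1 OBL × 0.86229 = 0.86229 LMN
0.86229 LMN × 0.63844 = 0.5505204276 AUR
0.5505204276 AUR × 1.7549 = 0.96610829839524 OBL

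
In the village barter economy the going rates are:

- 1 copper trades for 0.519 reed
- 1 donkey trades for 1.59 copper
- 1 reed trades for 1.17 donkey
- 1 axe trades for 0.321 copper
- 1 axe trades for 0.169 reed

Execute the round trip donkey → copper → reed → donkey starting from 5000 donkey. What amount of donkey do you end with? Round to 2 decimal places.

4827.48

5000 donkey × 1.59 = 7950 copper
7950 copper × 0.519 = 4126.05 reed
4126.05 reed × 1.17 = 4827.4785 donkey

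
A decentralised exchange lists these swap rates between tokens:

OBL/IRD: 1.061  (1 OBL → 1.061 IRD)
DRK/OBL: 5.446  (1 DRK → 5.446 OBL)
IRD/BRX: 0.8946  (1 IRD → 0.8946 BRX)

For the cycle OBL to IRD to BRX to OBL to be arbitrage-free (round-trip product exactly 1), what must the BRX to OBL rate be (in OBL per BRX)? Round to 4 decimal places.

Known legs of the cycle: 1.061 × 0.8946 = 0.9491706
For no arbitrage the full-cycle product must be 1, so the missing rate is 1 / 0.9491706 ≈ 1.053551.

1.0536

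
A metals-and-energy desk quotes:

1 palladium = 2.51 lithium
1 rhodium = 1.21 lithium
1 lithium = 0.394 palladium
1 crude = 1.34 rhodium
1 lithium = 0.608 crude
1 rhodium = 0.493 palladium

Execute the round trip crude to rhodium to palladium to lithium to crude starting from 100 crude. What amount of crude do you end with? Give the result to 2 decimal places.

100.82

100 crude × 1.34 = 134 rhodium
134 rhodium × 0.493 = 66.062 palladium
66.062 palladium × 2.51 = 165.81562 lithium
165.81562 lithium × 0.608 = 100.81589696 crude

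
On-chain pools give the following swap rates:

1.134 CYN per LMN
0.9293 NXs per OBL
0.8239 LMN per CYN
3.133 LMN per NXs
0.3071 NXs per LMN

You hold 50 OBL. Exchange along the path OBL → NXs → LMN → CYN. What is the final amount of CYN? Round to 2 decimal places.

165.08

50 OBL × 0.9293 = 46.465 NXs
46.465 NXs × 3.133 = 145.574845 LMN
145.574845 LMN × 1.134 = 165.08187423 CYN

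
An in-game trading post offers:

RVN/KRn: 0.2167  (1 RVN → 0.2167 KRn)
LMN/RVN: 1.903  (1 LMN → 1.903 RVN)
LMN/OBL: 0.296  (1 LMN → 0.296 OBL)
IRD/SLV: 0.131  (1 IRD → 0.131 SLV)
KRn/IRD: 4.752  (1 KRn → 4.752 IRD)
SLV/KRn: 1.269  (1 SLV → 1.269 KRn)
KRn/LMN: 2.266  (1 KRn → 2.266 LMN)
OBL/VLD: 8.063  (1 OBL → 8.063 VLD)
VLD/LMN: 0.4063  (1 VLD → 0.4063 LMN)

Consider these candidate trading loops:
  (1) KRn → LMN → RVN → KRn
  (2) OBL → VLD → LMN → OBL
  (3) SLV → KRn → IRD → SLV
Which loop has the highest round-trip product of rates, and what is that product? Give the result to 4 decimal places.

(1) 2.266 × 1.903 × 0.2167 = 0.93445
(2) 8.063 × 0.4063 × 0.296 = 0.96970
(3) 1.269 × 4.752 × 0.131 = 0.78997
Highest is cycle (2) at 0.9697 (≤1, no arbitrage).

0.9697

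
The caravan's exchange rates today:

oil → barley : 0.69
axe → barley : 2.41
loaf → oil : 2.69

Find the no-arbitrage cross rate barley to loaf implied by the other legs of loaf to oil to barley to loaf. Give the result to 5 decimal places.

0.53876

Known legs of the cycle: 2.69 × 0.69 = 1.8561
For no arbitrage the full-cycle product must be 1, so the missing rate is 1 / 1.8561 ≈ 0.5387641.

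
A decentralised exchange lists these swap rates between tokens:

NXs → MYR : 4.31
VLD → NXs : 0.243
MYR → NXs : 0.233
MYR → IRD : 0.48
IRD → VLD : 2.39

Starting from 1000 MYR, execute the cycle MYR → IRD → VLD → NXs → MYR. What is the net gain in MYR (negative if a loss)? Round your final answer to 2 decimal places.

1000 MYR × 0.48 = 480 IRD
480 IRD × 2.39 = 1147.2 VLD
1147.2 VLD × 0.243 = 278.7696 NXs
278.7696 NXs × 4.31 = 1201.496976 MYR
Net change: 1201.496976 − 1000 = 201.496976 MYR

201.50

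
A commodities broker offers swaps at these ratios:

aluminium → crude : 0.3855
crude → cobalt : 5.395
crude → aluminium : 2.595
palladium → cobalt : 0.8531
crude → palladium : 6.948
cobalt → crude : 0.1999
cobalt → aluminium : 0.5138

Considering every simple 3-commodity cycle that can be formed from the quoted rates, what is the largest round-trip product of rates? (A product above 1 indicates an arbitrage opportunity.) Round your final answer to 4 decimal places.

palladium→cobalt→crude→palladium: 0.8531 × 0.1999 × 6.948 = 1.18488
aluminium→crude→cobalt→aluminium: 0.3855 × 5.395 × 0.5138 = 1.06859
Maximum is palladium→cobalt→crude→palladium at 1.1849; arbitrage exists.

1.1849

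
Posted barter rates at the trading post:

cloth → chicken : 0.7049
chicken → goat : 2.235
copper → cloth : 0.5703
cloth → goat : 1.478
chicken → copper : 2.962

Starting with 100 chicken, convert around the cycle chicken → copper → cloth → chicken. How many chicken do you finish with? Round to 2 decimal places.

100 chicken × 2.962 = 296.2 copper
296.2 copper × 0.5703 = 168.92286 cloth
168.92286 cloth × 0.7049 = 119.073724014 chicken

119.07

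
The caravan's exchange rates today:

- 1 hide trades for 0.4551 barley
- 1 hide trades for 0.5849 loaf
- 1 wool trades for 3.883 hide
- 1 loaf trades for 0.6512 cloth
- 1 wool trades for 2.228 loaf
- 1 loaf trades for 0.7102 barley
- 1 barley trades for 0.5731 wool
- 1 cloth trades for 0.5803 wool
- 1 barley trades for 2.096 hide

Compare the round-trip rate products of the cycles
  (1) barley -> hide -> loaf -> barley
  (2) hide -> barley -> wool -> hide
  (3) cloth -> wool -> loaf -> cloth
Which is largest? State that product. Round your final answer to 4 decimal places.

1.0128

(1) 2.096 × 0.5849 × 0.7102 = 0.87067
(2) 0.4551 × 0.5731 × 3.883 = 1.01276
(3) 0.5803 × 2.228 × 0.6512 = 0.84194
Highest is cycle (2) at 1.0128 (>1, arbitrage).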